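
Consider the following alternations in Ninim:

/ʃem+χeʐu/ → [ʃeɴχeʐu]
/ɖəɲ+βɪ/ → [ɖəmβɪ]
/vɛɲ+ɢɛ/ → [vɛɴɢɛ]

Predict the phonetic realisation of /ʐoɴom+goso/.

The data show regressive place assimilation: /m/ → [ɴ] before /χ/; /ɲ/ → [m] before /β/; /ɲ/ → [ɴ] before /ɢ/. In each pair only place changes, matching the following consonant, while manner and voice stay constant.
/m/ is a voiced bilabial nasal. The following trigger /g/ is velar, so /m/ must become velar as well.
The voiced velar nasal is [ŋ], so /m/ → [ŋ].

[ʐoɴoŋgoso]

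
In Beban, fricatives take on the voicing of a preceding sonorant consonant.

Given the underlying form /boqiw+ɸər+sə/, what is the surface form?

/ɸ/ is a voiceless bilabial fricative. The preceding trigger /w/ is voiced, so /ɸ/ must become voiced as well.
The voiced bilabial fricative is [β], so /ɸ/ → [β].
At the second juncture, /s/ likewise becomes [z] adjacent to /r/.

[boqiwβərzə]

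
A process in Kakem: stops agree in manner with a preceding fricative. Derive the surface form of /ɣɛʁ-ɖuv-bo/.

/ɖ/ is a voiced retroflex stop. The preceding trigger /ʁ/ is a fricative, so /ɖ/ must become a fricative as well.
A voiced retroflex fricative is [ʐ], so the surface segment is [ʐ].
At the second juncture, /b/ likewise becomes [β] adjacent to /v/.

[ɣɛʁʐuvβo]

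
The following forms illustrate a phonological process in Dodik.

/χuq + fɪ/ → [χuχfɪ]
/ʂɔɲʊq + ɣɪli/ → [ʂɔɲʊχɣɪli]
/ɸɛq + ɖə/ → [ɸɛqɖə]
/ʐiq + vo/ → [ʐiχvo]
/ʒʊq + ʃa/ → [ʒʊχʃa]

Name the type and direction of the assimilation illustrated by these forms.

Comparing underlying and surface forms, /q/ → [χ] is the alternation; the neighbouring /f/ is constant.
The change stop → fricative matches the manner of the following /f/, identifying this as manner assimilation.
Place and voice are unchanged, so the assimilation is partial, not total.
Checking the remaining alternations: /q/ → [χ] before /ɣ/ (stop → fricative, matching a fricative); /q/ → [χ] before /v/ (stop → fricative, matching a fricative); /q/ → [χ] before /ʃ/ (stop → fricative, matching a fricative) — only manner changes, and always toward the following segment.
No alternation appears in [ɸɛqɖə]: there the adjacent consonants already agree in manner (/q/ and /ɖ/ are both stops), so this form is consistent with the same rule.
Since the segment that changes precedes the conditioning segment, the assimilation is regressive.

regressive manner assimilation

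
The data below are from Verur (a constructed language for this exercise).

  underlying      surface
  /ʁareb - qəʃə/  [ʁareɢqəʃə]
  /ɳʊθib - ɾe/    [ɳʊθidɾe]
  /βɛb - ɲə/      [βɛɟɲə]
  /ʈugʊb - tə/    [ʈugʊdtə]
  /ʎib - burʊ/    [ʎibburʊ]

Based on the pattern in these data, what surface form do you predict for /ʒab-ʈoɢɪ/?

[ʒaɖʈoɢɪ]

The data show regressive place assimilation: /b/ → [ɢ] before /q/; /b/ → [d] before /ɾ/; /b/ → [ɟ] before /ɲ/; /b/ → [d] before /t/. In each pair only place changes, matching the following consonant, while manner and voice stay constant.
No alternation appears in [ʎibburʊ]: there the adjacent consonants already agree in place (/b/ and /b/ are both bilabial), so this form is consistent with the same rule.
/b/ is a voiced bilabial stop. The following trigger /ʈ/ is retroflex, so /b/ must become retroflex as well.
The voiced retroflex stop is [ɖ], so /b/ → [ɖ].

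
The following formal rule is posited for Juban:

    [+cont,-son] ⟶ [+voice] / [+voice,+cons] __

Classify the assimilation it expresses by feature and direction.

progressive voicing assimilation

The target ([+cont,-son], fricatives) acquires [+voice] next to a voiced consonant ([+voice,+cons]) — it takes on the voicing of its neighbour, so the feature that spreads is voicing.
The conditioning segment sits to the left of the focus bar, meaning the trigger precedes the segment that changes — progressive assimilation.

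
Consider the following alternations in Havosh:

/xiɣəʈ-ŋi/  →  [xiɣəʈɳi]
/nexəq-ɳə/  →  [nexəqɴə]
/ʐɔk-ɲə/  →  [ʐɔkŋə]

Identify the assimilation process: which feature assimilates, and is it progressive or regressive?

The segment that alternates is /ŋ/, which surfaces as [ɳ] when adjacent to /ʈ/.
/ŋ/ is velar while /ʈ/ is retroflex; the output [ɳ] is retroflex, matching the trigger — so the feature that spreads is place.
Manner and voice are unchanged, so the assimilation is partial, not total.
The same holds elsewhere in the data: /ɳ/ → [ɴ] after /q/ (retroflex → uvular, matching uvular); /ɲ/ → [ŋ] after /k/ (palatal → velar, matching velar) — only place changes, and always toward the preceding segment.
The trigger is the preceding segment, so the direction is progressive (perseverative).

progressive place assimilation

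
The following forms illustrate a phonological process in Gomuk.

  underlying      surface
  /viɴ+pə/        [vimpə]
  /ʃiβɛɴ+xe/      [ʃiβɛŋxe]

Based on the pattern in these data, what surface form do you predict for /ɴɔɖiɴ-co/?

[ɴɔɖiɲco]

The data show regressive place assimilation: /ɴ/ → [m] before /p/; /ɴ/ → [ŋ] before /x/. In each pair only place changes, matching the following consonant, while manner and voice stay constant.
/ɴ/ is a voiced uvular nasal. The following trigger /c/ is palatal, so /ɴ/ must become palatal as well.
The voiced palatal nasal is [ɲ], so /ɴ/ → [ɲ].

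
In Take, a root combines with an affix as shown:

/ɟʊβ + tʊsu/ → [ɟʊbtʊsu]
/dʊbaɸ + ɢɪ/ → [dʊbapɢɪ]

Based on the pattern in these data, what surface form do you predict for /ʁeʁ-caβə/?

[ʁeɢcaβə]

The data show regressive manner assimilation: /β/ → [b] before /t/; /ɸ/ → [p] before /ɢ/. In each pair only manner changes, matching the following consonant, while place and voice stay constant.
/ʁ/ is a voiced uvular fricative. The following trigger /c/ is a stop, so /ʁ/ must become a stop as well.
Changing only its manner to stop gives [ɢ] — the voiced uvular stop.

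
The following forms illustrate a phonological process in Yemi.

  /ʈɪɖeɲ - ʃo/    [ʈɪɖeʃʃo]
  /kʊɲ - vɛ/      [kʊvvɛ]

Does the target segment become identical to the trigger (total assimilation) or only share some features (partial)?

total assimilation

The segment that alternates is /ɲ/, which surfaces as [ʃ] when adjacent to /ʃ/.
The output [ʃ] is identical to the trigger /ʃ/ — every feature (place, manner, voicing) has been copied — so this is total assimilation.
The remaining alternation confirms this: /ɲ/ → [v] before /v/ — in each case the output is a copy of the following consonant.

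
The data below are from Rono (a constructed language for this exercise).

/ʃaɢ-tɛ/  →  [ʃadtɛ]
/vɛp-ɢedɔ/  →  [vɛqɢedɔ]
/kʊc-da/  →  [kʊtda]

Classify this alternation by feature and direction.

The segment that alternates is /ɢ/, which surfaces as [d] when adjacent to /t/.
/ɢ/ is uvular while /t/ is alveolar; the output [d] is alveolar, matching the trigger — so the feature that spreads is place.
Manner and voice are unchanged, so the assimilation is partial, not total.
The same holds elsewhere in the data: /p/ → [q] before /ɢ/ (bilabial → uvular, matching uvular); /c/ → [t] before /d/ (palatal → alveolar, matching alveolar) — only place changes, and always toward the following segment.
Since the segment that changes precedes the conditioning segment, the assimilation is regressive.

regressive place assimilation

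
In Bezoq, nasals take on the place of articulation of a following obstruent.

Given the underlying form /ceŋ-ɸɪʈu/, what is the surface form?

The rule targets /ŋ/ (voiced velar nasal), which sits before the trigger /ɸ/ (bilabial).
A voiced bilabial nasal is [m], so the surface segment is [m].

[cemɸɪʈu]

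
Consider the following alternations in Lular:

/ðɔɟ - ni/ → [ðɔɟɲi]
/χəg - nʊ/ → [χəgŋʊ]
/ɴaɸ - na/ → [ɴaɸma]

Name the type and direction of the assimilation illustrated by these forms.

The segment that alternates is /n/, which surfaces as [ɲ] when adjacent to /ɟ/.
The change alveolar → palatal matches the place of the preceding /ɟ/, identifying this as place assimilation.
Manner and voice are unchanged, so the assimilation is partial, not total.
The other alternating forms pattern the same way: /n/ → [ŋ] after /g/ (alveolar → velar, matching velar); /n/ → [m] after /ɸ/ (alveolar → bilabial, matching bilabial) — only place changes, and always toward the preceding segment.
Since the segment that changes follows the conditioning segment, the assimilation is progressive.

progressive place assimilation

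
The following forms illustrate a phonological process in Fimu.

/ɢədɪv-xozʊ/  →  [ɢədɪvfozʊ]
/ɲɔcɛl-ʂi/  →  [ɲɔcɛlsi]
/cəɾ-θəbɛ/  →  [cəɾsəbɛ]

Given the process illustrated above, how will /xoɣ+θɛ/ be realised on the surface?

The data show progressive place assimilation: /x/ → [f] after /v/; /ʂ/ → [s] after /l/; /θ/ → [s] after /ɾ/. In each pair only place changes, matching the preceding consonant, while manner and voice stay constant.
The rule targets /θ/ (voiceless dental fricative), which sits after the trigger /ɣ/ (velar).
The voiceless velar fricative is [x], so /θ/ → [x].

[xoɣxɛ]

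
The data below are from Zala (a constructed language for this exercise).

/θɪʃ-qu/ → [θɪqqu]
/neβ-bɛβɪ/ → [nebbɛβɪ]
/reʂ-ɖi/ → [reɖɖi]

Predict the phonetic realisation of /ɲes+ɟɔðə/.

The data show regressive total assimilation (/ʃ/ → [q] before /q/; /β/ → [b] before /b/; /ʂ/ → [ɖ] before /ɖ/): in every case the target segment becomes identical to its following neighbour, copying more than a single feature.
/s/ is the segment targeted by the rule; it sits immediately before /ɟ/, so it assimilates completely and surfaces as [ɟ].

[ɲeɟɟɔðə]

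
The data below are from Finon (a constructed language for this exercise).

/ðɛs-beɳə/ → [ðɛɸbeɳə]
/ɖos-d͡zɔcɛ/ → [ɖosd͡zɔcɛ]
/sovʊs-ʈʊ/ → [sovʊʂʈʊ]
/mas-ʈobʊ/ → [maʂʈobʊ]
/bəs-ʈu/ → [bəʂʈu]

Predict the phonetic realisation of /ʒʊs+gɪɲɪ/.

The data show regressive place assimilation: /s/ → [ɸ] before /b/; /s/ → [ʂ] before /ʈ/. In each pair only place changes, matching the following consonant, while manner and voice stay constant.
Nothing changes in [ɖosd͡zɔcɛ]: there the adjacent consonants already agree in place (/s/ and /d͡z/ are both alveolar), so this form is consistent with the same rule.
/s/ is a voiceless alveolar fricative. The following trigger /g/ is velar, so /s/ must become velar as well.
A voiceless velar fricative is [x], so the surface segment is [x].

[ʒʊxgɪɲɪ]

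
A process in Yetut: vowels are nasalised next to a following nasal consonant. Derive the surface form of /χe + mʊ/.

/e/ sits next to the nasal /m/ and is therefore nasalised to [ẽ].

[χẽmʊ]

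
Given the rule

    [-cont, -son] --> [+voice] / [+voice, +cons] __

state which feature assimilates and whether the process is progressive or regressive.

The target ([-cont, -son], stops) acquires [+voice] next to a voiced consonant ([+voice, +cons]) — it takes on the voicing of its neighbour, so the feature that spreads is voicing.
The conditioning segment sits to the left of the focus bar, meaning the trigger precedes the segment that changes — progressive assimilation.

progressive voicing assimilation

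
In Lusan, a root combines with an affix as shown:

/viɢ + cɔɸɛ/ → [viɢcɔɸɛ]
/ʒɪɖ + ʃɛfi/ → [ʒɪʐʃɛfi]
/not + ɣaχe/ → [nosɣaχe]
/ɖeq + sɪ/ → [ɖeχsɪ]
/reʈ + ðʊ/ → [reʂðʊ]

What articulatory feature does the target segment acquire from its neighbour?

Underlying /ɖ/ is realised as [ʐ] next to /ʃ/; /ʃ/ itself does not change.
/ɖ/ is a stop while /ʃ/ is a fricative; the output [ʐ] is a fricative, matching the trigger — so the feature that spreads is manner.
The same holds elsewhere in the data: /t/ → [s] before /ɣ/ (stop → fricative, matching a fricative); /q/ → [χ] before /s/ (stop → fricative, matching a fricative); /ʈ/ → [ʂ] before /ð/ (stop → fricative, matching a fricative) — only manner changes, and always toward the following segment.
Nothing changes in [viɢcɔɸɛ]: there the adjacent consonants already agree in manner (/ɢ/ and /c/ are both stops), so this form is consistent with the same rule.

manner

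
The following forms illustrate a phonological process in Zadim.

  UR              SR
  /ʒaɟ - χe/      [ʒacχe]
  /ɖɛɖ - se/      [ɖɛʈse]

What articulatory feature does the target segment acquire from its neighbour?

voicing

Underlying /ɟ/ is realised as [c] next to /χ/; /χ/ itself does not change.
The change voiced → voiceless matches the voicing of the following /χ/, identifying this as voicing assimilation.
The other alternating form patterns the same way: /ɖ/ → [ʈ] before /s/ (voiced → voiceless, matching voiceless) — only voicing changes, and always toward the following segment.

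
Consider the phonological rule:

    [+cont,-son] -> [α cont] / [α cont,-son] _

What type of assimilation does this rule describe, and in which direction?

progressive manner assimilation

The rule copies [cont] (continuancy) from the environment onto the target fricatives; since [±cont] encodes the stop/fricative manner contrast, the assimilating dimension is manner.
The conditioning segment sits to the left of the focus bar, meaning the trigger precedes the segment that changes — progressive assimilation.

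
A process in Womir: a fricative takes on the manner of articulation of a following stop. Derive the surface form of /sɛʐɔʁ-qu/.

[sɛʐɔɢqu]

The rule targets /ʁ/ (voiced uvular fricative), which sits before the trigger /q/ (stop).
The voiced uvular stop is [ɢ], so /ʁ/ → [ɢ].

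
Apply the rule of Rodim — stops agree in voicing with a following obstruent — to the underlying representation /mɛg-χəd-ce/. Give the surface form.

[mɛkχətce]

/g/ is a voiced velar stop. The following trigger /χ/ is voiceless, so /g/ must become voiceless as well.
The voiceless velar stop is [k], so /g/ → [k].
The same rule applies at the second boundary: /d/ → [t] next to /c/.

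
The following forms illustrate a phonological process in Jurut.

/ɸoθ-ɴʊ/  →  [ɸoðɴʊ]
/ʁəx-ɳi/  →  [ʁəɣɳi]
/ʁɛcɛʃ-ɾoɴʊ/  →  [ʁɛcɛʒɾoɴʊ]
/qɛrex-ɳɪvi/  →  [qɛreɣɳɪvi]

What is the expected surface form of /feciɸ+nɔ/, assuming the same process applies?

The data show regressive voicing assimilation: /θ/ → [ð] before /ɴ/; /x/ → [ɣ] before /ɳ/; /ʃ/ → [ʒ] before /ɾ/. In each pair only voicing changes, matching the following consonant, while place and manner stay constant.
The rule targets /ɸ/ (voiceless bilabial fricative), which sits before the trigger /n/ (voiced).
A voiced bilabial fricative is [β], so the surface segment is [β].

[feciβnɔ]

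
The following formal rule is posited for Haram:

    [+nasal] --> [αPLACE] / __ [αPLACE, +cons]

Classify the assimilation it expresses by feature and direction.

regressive place assimilation

The shared variable α links the value of the place features (abbreviated [PLACE]) on the target to the same value on the neighbouring segment, so place is the feature that assimilates.
Since the environment is written after the underscore, the trigger follows the target; the direction is regressive.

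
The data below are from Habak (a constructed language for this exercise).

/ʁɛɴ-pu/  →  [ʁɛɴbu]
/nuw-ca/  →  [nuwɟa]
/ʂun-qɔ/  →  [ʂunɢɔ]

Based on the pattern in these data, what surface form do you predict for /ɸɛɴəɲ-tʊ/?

[ɸɛɴəɲdʊ]

The data show progressive voicing assimilation: /p/ → [b] after /ɴ/; /c/ → [ɟ] after /w/; /q/ → [ɢ] after /n/. In each pair only voicing changes, matching the preceding consonant, while place and manner stay constant.
The rule targets /t/ (voiceless alveolar stop), which sits after the trigger /ɲ/ (voiced).
The voiced alveolar stop is [d], so /t/ → [d].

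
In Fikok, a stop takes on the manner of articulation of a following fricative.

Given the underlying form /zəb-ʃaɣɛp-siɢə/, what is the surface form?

/b/ is a voiced bilabial stop. The following trigger /ʃ/ is a fricative, so /b/ must become a fricative as well.
A voiced bilabial fricative is [β], so the surface segment is [β].
At the second juncture, /p/ likewise becomes [ɸ] adjacent to /s/.

[zəβʃaɣɛɸsiɢə]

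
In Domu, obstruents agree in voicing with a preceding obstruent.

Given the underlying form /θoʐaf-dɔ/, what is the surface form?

The rule targets /d/ (voiced alveolar stop), which sits after the trigger /f/ (voiceless).
Changing only its voicing to voiceless gives [t] — the voiceless alveolar stop.

[θoʐaftɔ]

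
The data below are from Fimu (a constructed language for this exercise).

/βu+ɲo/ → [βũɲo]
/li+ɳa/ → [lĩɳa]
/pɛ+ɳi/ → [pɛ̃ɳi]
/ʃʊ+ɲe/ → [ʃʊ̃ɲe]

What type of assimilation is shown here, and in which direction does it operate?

The vowel /u/ surfaces as nasalised [ũ] next to the following nasal /ɲ/ — it has acquired the [+nasal] feature of its neighbour.
Likewise in the remaining data: /i/ → [ĩ] before /ɳ/; /ɛ/ → [ɛ̃] before /ɳ/; /ʊ/ → [ʊ̃] before /ɲ/ — each time a vowel is nasalised next to a following nasal.
Because the conditioning nasal is to the right of the vowel that changes, the process is regressive (anticipatory).

regressive nasality assimilation (vowel nasalisation)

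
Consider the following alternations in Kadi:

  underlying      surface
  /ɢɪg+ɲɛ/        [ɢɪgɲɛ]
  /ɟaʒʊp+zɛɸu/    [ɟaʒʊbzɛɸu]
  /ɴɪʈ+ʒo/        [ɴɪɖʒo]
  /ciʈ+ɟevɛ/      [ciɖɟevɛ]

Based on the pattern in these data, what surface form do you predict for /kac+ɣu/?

The data show regressive voicing assimilation: /p/ → [b] before /z/; /ʈ/ → [ɖ] before /ʒ/; /ʈ/ → [ɖ] before /ɟ/. In each pair only voicing changes, matching the following consonant, while place and manner stay constant.
No alternation appears in [ɢɪgɲɛ]: there the adjacent consonants already agree in voicing (/g/ and /ɲ/ are both voiced), so this form is consistent with the same rule.
/c/ is a voiceless palatal stop. The following trigger /ɣ/ is voiced, so /c/ must become voiced as well.
The voiced palatal stop is [ɟ], so /c/ → [ɟ].

[kaɟɣu]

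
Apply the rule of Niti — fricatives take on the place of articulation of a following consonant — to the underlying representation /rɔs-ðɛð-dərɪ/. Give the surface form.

The rule targets /s/ (voiceless alveolar fricative), which sits before the trigger /ð/ (dental).
Changing only its place to dental gives [θ] — the voiceless dental fricative.
The same rule applies at the second boundary: /ð/ → [z] next to /d/.

[rɔθðɛzdərɪ]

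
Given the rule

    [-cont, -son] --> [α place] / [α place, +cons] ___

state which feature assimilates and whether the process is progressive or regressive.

progressive place assimilation

The shared variable α links the value of the place features (abbreviated [place]) on the target to the same value on the neighbouring segment, so place is the feature that assimilates.
The conditioning segment sits to the left of the focus bar, meaning the trigger precedes the segment that changes — progressive assimilation.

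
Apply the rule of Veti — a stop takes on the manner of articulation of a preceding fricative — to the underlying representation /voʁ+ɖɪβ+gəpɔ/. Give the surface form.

[voʁʐɪβɣəpɔ]

The rule targets /ɖ/ (voiced retroflex stop), which sits after the trigger /ʁ/ (fricative).
The voiced retroflex fricative is [ʐ], so /ɖ/ → [ʐ].
The same rule applies at the second boundary: /g/ → [ɣ] next to /β/.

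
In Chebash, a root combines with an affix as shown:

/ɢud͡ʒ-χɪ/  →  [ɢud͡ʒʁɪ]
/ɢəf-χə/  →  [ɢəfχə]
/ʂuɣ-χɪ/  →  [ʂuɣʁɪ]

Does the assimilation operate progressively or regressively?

progressive

Underlying /χ/ is realised as [ʁ] next to /d͡ʒ/; /d͡ʒ/ itself does not change.
The change voiceless → voiced matches the voicing of the preceding /d͡ʒ/, identifying this as voicing assimilation.
The same holds elsewhere in the data: /χ/ → [ʁ] after /ɣ/ (voiceless → voiced, matching voiced) — only voicing changes, and always toward the preceding segment.
Nothing changes in [ɢəfχə]: there the adjacent consonants already agree in voicing (/χ/ and /f/ are both voiceless), so this form is consistent with the same rule.
Since the segment that changes follows the conditioning segment, the assimilation is progressive.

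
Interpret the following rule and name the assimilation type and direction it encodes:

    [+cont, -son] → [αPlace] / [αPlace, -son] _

progressive place assimilation

The rule copies the place features (abbreviated [Place]) from the environment onto the target, so the assimilating feature is place.
Since the environment is written before the underscore, the trigger precedes the target; the direction is progressive.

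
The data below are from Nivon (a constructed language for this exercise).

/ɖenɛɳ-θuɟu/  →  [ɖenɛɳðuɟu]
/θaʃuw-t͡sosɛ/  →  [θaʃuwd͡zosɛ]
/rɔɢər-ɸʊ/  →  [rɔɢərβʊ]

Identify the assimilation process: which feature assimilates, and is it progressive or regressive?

The segment that alternates is /θ/, which surfaces as [ð] when adjacent to /ɳ/.
/θ/ is voiceless while /ɳ/ is voiced; the output [ð] is voiced, matching the trigger — so the feature that spreads is voicing.
Place and manner are unchanged, so the assimilation is partial, not total.
The same holds elsewhere in the data: /t͡s/ → [d͡z] after /w/ (voiceless → voiced, matching voiced); /ɸ/ → [β] after /r/ (voiceless → voiced, matching voiced) — only voicing changes, and always toward the preceding segment.
The trigger is the preceding segment, so the direction is progressive (perseverative).

progressive voicing assimilation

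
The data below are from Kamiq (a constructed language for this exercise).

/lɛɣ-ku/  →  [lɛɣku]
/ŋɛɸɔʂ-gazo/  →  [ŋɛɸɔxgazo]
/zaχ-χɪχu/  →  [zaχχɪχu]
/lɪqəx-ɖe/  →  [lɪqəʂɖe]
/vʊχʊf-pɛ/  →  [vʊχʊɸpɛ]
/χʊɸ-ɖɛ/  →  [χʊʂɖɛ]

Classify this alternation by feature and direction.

regressive place assimilation

Underlying /ʂ/ is realised as [x] next to /g/; /g/ itself does not change.
/ʂ/ is retroflex while /g/ is velar; the output [x] is velar, matching the trigger — so the feature that spreads is place.
Manner and voice are unchanged, so the assimilation is partial, not total.
The same holds elsewhere in the data: /x/ → [ʂ] before /ɖ/ (velar → retroflex, matching retroflex); /f/ → [ɸ] before /p/ (labiodental → bilabial, matching bilabial); /ɸ/ → [ʂ] before /ɖ/ (bilabial → retroflex, matching retroflex) — only place changes, and always toward the following segment.
Nothing changes in [lɛɣku], [zaχχɪχu]: there the adjacent consonants already agree in place (/ɣ/ and /k/ are both velar; /χ/ and /χ/ are both uvular), so these forms are consistent with the same rule.
The trigger is the following segment, so the direction is regressive (anticipatory).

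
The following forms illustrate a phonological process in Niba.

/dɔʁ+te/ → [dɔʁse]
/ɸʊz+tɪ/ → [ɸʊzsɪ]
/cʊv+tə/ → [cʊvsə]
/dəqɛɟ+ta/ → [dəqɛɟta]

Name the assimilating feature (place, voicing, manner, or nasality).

manner

The segment that alternates is /t/, which surfaces as [s] when adjacent to /ʁ/.
/t/ is a stop while /ʁ/ is a fricative; the output [s] is a fricative, matching the trigger — so the feature that spreads is manner.
The other alternating forms pattern the same way: /t/ → [s] after /z/ (stop → fricative, matching a fricative); /t/ → [s] after /v/ (stop → fricative, matching a fricative) — only manner changes, and always toward the preceding segment.
No alternation appears in [dəqɛɟta]: there the adjacent consonants already agree in manner (/t/ and /ɟ/ are both stops), so this form is consistent with the same rule.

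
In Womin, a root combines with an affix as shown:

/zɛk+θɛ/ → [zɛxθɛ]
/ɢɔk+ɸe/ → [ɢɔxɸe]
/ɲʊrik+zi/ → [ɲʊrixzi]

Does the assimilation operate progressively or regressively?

The segment that alternates is /k/, which surfaces as [x] when adjacent to /θ/.
The change stop → fricative matches the manner of the following /θ/, identifying this as manner assimilation.
The same holds elsewhere in the data: /k/ → [x] before /ɸ/ (stop → fricative, matching a fricative); /k/ → [x] before /z/ (stop → fricative, matching a fricative) — only manner changes, and always toward the following segment.
The trigger is the following segment, so the direction is regressive (anticipatory).

regressive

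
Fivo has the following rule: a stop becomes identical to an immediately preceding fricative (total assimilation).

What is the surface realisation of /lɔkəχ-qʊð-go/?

[lɔkəχχʊððo]

/q/ is the segment targeted by the rule; it sits immediately after /χ/, so it assimilates completely and surfaces as [χ].
The same rule applies at the second boundary: /g/ → [ð] next to /ð/.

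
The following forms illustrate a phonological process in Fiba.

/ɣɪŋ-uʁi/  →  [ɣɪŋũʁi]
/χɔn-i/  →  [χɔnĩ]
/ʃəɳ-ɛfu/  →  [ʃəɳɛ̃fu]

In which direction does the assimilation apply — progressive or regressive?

The vowel /u/ surfaces as nasalised [ũ] next to the preceding nasal /ŋ/ — it has acquired the [+nasal] feature of its neighbour.
The other forms show the same pattern: /i/ → [ĩ] after /n/; /ɛ/ → [ɛ̃] after /ɳ/ — each time a vowel is nasalised next to a preceding nasal.
Because the conditioning nasal is to the left of the vowel that changes, the process is progressive (perseverative).

progressive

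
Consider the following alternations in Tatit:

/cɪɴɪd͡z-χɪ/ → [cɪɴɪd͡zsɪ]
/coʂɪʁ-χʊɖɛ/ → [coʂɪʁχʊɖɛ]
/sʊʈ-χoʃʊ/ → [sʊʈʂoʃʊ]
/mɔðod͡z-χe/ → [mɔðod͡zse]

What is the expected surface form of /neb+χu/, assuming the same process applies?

The data show progressive place assimilation: /χ/ → [s] after /d͡z/; /χ/ → [ʂ] after /ʈ/. In each pair only place changes, matching the preceding consonant, while manner and voice stay constant.
Nothing changes in [coʂɪʁχʊɖɛ]: there the adjacent consonants already agree in place (/χ/ and /ʁ/ are both uvular), so this form is consistent with the same rule.
/χ/ is a voiceless uvular fricative. The preceding trigger /b/ is bilabial, so /χ/ must become bilabial as well.
The voiceless bilabial fricative is [ɸ], so /χ/ → [ɸ].

[nebɸu]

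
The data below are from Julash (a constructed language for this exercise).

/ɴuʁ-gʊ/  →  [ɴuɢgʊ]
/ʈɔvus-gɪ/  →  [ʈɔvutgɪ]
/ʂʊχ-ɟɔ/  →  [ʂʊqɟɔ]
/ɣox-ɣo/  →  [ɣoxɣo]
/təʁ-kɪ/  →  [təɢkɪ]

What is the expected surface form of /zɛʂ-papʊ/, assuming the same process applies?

The data show regressive manner assimilation: /ʁ/ → [ɢ] before /g/; /s/ → [t] before /g/; /χ/ → [q] before /ɟ/; /ʁ/ → [ɢ] before /k/. In each pair only manner changes, matching the following consonant, while place and voice stay constant.
No alternation appears in [ɣoxɣo]: there the adjacent consonants already agree in manner (/x/ and /ɣ/ are both fricatives), so this form is consistent with the same rule.
The rule targets /ʂ/ (voiceless retroflex fricative), which sits before the trigger /p/ (stop).
A voiceless retroflex stop is [ʈ], so the surface segment is [ʈ].

[zɛʈpapʊ]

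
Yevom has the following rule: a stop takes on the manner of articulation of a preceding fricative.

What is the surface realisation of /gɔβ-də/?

The rule targets /d/ (voiced alveolar stop), which sits after the trigger /β/ (fricative).
Changing only its manner to fricative gives [z] — the voiced alveolar fricative.

[gɔβzə]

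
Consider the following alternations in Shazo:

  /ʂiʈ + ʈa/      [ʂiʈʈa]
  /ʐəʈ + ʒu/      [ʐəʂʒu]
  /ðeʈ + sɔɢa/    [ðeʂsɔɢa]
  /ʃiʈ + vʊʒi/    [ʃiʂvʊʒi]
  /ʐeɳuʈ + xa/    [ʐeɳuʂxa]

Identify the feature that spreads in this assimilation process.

manner

Underlying /ʈ/ is realised as [ʂ] next to /ʒ/; /ʒ/ itself does not change.
The change stop → fricative matches the manner of the following /ʒ/, identifying this as manner assimilation.
The other alternating forms pattern the same way: /ʈ/ → [ʂ] before /s/ (stop → fricative, matching a fricative); /ʈ/ → [ʂ] before /v/ (stop → fricative, matching a fricative); /ʈ/ → [ʂ] before /x/ (stop → fricative, matching a fricative) — only manner changes, and always toward the following segment.
Nothing changes in [ʂiʈʈa]: there the adjacent consonants already agree in manner (/ʈ/ and /ʈ/ are both stops), so this form is consistent with the same rule.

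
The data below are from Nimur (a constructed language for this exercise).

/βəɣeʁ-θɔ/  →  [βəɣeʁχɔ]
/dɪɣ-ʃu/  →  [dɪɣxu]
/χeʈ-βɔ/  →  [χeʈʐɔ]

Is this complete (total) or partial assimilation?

partial assimilation

The segment that alternates is /θ/, which surfaces as [χ] when adjacent to /ʁ/.
/θ/ is dental while /ʁ/ is uvular; the output [χ] is uvular, matching the trigger — so the feature that spreads is place.
Manner and voice are unchanged, so the assimilation is partial, not total.
The same holds elsewhere in the data: /ʃ/ → [x] after /ɣ/ (postalveolar → velar, matching velar); /β/ → [ʐ] after /ʈ/ (bilabial → retroflex, matching retroflex) — only place changes, and always toward the preceding segment.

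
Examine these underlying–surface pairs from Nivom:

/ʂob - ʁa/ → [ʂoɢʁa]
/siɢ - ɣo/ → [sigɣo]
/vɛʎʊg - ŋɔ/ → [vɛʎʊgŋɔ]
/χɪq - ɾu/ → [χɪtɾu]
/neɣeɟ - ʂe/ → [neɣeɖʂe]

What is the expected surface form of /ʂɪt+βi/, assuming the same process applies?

The data show regressive place assimilation: /b/ → [ɢ] before /ʁ/; /ɢ/ → [g] before /ɣ/; /q/ → [t] before /ɾ/; /ɟ/ → [ɖ] before /ʂ/. In each pair only place changes, matching the following consonant, while manner and voice stay constant.
No alternation appears in [vɛʎʊgŋɔ]: there the adjacent consonants already agree in place (/g/ and /ŋ/ are both velar), so this form is consistent with the same rule.
/t/ is a voiceless alveolar stop. The following trigger /β/ is bilabial, so /t/ must become bilabial as well.
Changing only its place to bilabial gives [p] — the voiceless bilabial stop.

[ʂɪpβi]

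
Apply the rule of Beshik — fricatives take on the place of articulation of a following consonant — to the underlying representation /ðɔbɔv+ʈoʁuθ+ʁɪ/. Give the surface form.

[ðɔbɔʐʈoʁuχʁɪ]

/v/ is a voiced labiodental fricative. The following trigger /ʈ/ is retroflex, so /v/ must become retroflex as well.
A voiced retroflex fricative is [ʐ], so the surface segment is [ʐ].
The same rule applies at the second boundary: /θ/ → [χ] next to /ʁ/.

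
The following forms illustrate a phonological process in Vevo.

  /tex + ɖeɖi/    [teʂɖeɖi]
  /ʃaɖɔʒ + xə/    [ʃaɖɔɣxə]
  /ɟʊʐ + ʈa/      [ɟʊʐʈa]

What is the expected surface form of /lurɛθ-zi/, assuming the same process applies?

[lurɛszi]

The data show regressive place assimilation: /x/ → [ʂ] before /ɖ/; /ʒ/ → [ɣ] before /x/. In each pair only place changes, matching the following consonant, while manner and voice stay constant.
No alternation appears in [ɟʊʐʈa]: there the adjacent consonants already agree in place (/ʐ/ and /ʈ/ are both retroflex), so this form is consistent with the same rule.
The rule targets /θ/ (voiceless dental fricative), which sits before the trigger /z/ (alveolar).
Changing only its place to alveolar gives [s] — the voiceless alveolar fricative.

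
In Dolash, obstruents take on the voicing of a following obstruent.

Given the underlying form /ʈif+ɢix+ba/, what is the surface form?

/f/ is a voiceless labiodental fricative. The following trigger /ɢ/ is voiced, so /f/ must become voiced as well.
A voiced labiodental fricative is [v], so the surface segment is [v].
At the second juncture, /x/ likewise becomes [ɣ] adjacent to /b/.

[ʈivɢiɣba]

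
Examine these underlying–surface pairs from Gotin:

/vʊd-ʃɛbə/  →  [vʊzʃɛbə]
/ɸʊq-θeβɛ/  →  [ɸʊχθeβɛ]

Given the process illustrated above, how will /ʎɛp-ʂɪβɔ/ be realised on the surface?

[ʎɛɸʂɪβɔ]

The data show regressive manner assimilation: /d/ → [z] before /ʃ/; /q/ → [χ] before /θ/. In each pair only manner changes, matching the following consonant, while place and voice stay constant.
The rule targets /p/ (voiceless bilabial stop), which sits before the trigger /ʂ/ (fricative).
A voiceless bilabial fricative is [ɸ], so the surface segment is [ɸ].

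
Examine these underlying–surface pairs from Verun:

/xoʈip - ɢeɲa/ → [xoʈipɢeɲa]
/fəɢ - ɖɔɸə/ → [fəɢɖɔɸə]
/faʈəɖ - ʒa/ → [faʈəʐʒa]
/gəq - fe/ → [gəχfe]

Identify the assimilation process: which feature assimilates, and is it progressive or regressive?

regressive manner assimilation

Underlying /ɖ/ is realised as [ʐ] next to /ʒ/; /ʒ/ itself does not change.
/ɖ/ is a stop while /ʒ/ is a fricative; the output [ʐ] is a fricative, matching the trigger — so the feature that spreads is manner.
Place and voice are unchanged, so the assimilation is partial, not total.
The other alternating form patterns the same way: /q/ → [χ] before /f/ (stop → fricative, matching a fricative) — only manner changes, and always toward the following segment.
No alternation appears in [xoʈipɢeɲa], [fəɢɖɔɸə]: there the adjacent consonants already agree in manner (/p/ and /ɢ/ are both stops; /ɢ/ and /ɖ/ are both stops), so these forms are consistent with the same rule.
Since the segment that changes precedes the conditioning segment, the assimilation is regressive.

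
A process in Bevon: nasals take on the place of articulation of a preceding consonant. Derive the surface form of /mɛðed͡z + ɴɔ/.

The rule targets /ɴ/ (voiced uvular nasal), which sits after the trigger /d͡z/ (alveolar).
Changing only its place to alveolar gives [n] — the voiced alveolar nasal.

[mɛðed͡znɔ]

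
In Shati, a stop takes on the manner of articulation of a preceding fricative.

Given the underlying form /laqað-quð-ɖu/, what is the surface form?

The rule targets /q/ (voiceless uvular stop), which sits after the trigger /ð/ (fricative).
Changing only its manner to fricative gives [χ] — the voiceless uvular fricative.
The same rule applies at the second boundary: /ɖ/ → [ʐ] next to /ð/.

[laqaðχuðʐu]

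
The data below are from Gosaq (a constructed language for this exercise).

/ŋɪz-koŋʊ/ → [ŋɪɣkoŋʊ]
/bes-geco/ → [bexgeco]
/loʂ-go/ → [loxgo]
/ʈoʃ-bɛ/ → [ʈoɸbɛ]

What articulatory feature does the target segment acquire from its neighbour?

place

The segment that alternates is /z/, which surfaces as [ɣ] when adjacent to /k/.
The change alveolar → velar matches the place of the following /k/, identifying this as place assimilation.
The same holds elsewhere in the data: /s/ → [x] before /g/ (alveolar → velar, matching velar); /ʂ/ → [x] before /g/ (retroflex → velar, matching velar); /ʃ/ → [ɸ] before /b/ (postalveolar → bilabial, matching bilabial) — only place changes, and always toward the following segment.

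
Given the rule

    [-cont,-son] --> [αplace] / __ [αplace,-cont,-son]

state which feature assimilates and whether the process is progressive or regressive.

regressive place assimilation

The shared variable α links the value of the place features (abbreviated [place]) on the target to the same value on the neighbouring segment, so place is the feature that assimilates.
Since the environment is written after the underscore, the trigger follows the target; the direction is regressive.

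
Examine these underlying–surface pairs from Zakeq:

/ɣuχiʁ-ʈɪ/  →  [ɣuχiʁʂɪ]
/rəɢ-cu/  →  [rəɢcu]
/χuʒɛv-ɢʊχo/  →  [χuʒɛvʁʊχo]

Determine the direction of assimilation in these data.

The segment that alternates is /ʈ/, which surfaces as [ʂ] when adjacent to /ʁ/.
/ʈ/ is a stop while /ʁ/ is a fricative; the output [ʂ] is a fricative, matching the trigger — so the feature that spreads is manner.
The same holds elsewhere in the data: /ɢ/ → [ʁ] after /v/ (stop → fricative, matching a fricative) — only manner changes, and always toward the preceding segment.
No alternation appears in [rəɢcu]: there the adjacent consonants already agree in manner (/c/ and /ɢ/ are both stops), so this form is consistent with the same rule.
The trigger is the preceding segment, so the direction is progressive (perseverative).

progressive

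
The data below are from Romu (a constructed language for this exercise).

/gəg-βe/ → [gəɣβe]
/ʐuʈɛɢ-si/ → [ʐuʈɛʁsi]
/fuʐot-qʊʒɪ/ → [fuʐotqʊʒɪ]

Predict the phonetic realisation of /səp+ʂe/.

The data show regressive manner assimilation: /g/ → [ɣ] before /β/; /ɢ/ → [ʁ] before /s/. In each pair only manner changes, matching the following consonant, while place and voice stay constant.
No alternation appears in [fuʐotqʊʒɪ]: there the adjacent consonants already agree in manner (/t/ and /q/ are both stops), so this form is consistent with the same rule.
The rule targets /p/ (voiceless bilabial stop), which sits before the trigger /ʂ/ (fricative).
The voiceless bilabial fricative is [ɸ], so /p/ → [ɸ].

[səɸʂe]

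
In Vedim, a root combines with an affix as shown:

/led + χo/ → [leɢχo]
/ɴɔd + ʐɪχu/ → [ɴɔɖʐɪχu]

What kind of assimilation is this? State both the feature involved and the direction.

Comparing underlying and surface forms, /d/ → [ɢ] is the alternation; the neighbouring /χ/ is constant.
/d/ is alveolar while /χ/ is uvular; the output [ɢ] is uvular, matching the trigger — so the feature that spreads is place.
Manner and voice are unchanged, so the assimilation is partial, not total.
The other alternating form patterns the same way: /d/ → [ɖ] before /ʐ/ (alveolar → retroflex, matching retroflex) — only place changes, and always toward the following segment.
The trigger is the following segment, so the direction is regressive (anticipatory).

regressive place assimilation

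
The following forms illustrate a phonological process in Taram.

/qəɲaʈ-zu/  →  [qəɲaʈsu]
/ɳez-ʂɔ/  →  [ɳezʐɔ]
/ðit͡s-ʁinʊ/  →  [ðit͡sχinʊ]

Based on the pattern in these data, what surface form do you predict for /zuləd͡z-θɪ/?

The data show progressive voicing assimilation: /z/ → [s] after /ʈ/; /ʂ/ → [ʐ] after /z/; /ʁ/ → [χ] after /t͡s/. In each pair only voicing changes, matching the preceding consonant, while place and manner stay constant.
The rule targets /θ/ (voiceless dental fricative), which sits after the trigger /d͡z/ (voiced).
The voiced dental fricative is [ð], so /θ/ → [ð].

[zuləd͡zðɪ]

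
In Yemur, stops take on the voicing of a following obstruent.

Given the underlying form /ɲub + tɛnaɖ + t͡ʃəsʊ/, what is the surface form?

[ɲuptɛnaʈt͡ʃəsʊ]

/b/ is a voiced bilabial stop. The following trigger /t/ is voiceless, so /b/ must become voiceless as well.
A voiceless bilabial stop is [p], so the surface segment is [p].
The same rule applies at the second boundary: /ɖ/ → [ʈ] next to /t͡ʃ/.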